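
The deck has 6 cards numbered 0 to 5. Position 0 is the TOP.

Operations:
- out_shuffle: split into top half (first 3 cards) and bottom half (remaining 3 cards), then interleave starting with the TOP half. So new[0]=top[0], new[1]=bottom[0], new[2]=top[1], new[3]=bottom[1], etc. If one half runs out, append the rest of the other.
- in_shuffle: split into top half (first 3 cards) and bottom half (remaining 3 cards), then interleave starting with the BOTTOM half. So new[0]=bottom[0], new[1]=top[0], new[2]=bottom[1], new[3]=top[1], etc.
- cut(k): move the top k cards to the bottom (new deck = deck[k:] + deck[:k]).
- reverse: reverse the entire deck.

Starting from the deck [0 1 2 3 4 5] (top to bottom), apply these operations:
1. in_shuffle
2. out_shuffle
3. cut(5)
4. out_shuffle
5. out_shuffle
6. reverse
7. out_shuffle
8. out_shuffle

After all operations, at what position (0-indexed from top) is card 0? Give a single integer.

After op 1 (in_shuffle): [3 0 4 1 5 2]
After op 2 (out_shuffle): [3 1 0 5 4 2]
After op 3 (cut(5)): [2 3 1 0 5 4]
After op 4 (out_shuffle): [2 0 3 5 1 4]
After op 5 (out_shuffle): [2 5 0 1 3 4]
After op 6 (reverse): [4 3 1 0 5 2]
After op 7 (out_shuffle): [4 0 3 5 1 2]
After op 8 (out_shuffle): [4 5 0 1 3 2]
Card 0 is at position 2.

Answer: 2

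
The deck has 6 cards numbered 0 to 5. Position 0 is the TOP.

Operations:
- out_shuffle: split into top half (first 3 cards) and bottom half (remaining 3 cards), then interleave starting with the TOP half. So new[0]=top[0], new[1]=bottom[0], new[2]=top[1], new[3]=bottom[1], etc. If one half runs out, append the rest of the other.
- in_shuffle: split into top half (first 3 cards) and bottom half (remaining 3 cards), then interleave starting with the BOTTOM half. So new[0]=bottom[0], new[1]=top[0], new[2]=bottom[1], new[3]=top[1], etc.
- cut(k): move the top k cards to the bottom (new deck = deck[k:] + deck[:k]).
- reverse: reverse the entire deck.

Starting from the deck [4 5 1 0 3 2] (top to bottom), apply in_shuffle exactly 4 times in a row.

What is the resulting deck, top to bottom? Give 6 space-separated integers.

After op 1 (in_shuffle): [0 4 3 5 2 1]
After op 2 (in_shuffle): [5 0 2 4 1 3]
After op 3 (in_shuffle): [4 5 1 0 3 2]
After op 4 (in_shuffle): [0 4 3 5 2 1]

Answer: 0 4 3 5 2 1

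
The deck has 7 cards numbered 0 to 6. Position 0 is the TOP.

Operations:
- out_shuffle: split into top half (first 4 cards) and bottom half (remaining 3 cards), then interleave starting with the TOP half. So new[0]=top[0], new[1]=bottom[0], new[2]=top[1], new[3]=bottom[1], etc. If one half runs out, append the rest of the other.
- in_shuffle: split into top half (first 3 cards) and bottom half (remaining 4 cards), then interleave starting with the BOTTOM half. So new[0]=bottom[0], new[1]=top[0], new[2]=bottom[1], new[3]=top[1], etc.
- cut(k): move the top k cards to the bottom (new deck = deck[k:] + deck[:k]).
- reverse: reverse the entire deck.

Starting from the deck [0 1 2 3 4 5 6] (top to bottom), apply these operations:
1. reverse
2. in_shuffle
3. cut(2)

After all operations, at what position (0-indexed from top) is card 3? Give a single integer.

Answer: 5

Derivation:
After op 1 (reverse): [6 5 4 3 2 1 0]
After op 2 (in_shuffle): [3 6 2 5 1 4 0]
After op 3 (cut(2)): [2 5 1 4 0 3 6]
Card 3 is at position 5.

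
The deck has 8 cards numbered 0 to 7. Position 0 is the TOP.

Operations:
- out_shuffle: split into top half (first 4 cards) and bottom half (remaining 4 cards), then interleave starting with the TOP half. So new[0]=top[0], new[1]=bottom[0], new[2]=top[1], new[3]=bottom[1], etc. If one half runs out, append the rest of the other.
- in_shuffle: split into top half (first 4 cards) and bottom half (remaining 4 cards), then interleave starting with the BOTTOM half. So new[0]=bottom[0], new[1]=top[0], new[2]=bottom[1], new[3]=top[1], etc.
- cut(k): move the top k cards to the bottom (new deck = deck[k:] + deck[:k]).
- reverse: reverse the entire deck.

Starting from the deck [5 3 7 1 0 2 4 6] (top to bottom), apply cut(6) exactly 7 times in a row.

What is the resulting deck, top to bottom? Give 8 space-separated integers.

After op 1 (cut(6)): [4 6 5 3 7 1 0 2]
After op 2 (cut(6)): [0 2 4 6 5 3 7 1]
After op 3 (cut(6)): [7 1 0 2 4 6 5 3]
After op 4 (cut(6)): [5 3 7 1 0 2 4 6]
After op 5 (cut(6)): [4 6 5 3 7 1 0 2]
After op 6 (cut(6)): [0 2 4 6 5 3 7 1]
After op 7 (cut(6)): [7 1 0 2 4 6 5 3]

Answer: 7 1 0 2 4 6 5 3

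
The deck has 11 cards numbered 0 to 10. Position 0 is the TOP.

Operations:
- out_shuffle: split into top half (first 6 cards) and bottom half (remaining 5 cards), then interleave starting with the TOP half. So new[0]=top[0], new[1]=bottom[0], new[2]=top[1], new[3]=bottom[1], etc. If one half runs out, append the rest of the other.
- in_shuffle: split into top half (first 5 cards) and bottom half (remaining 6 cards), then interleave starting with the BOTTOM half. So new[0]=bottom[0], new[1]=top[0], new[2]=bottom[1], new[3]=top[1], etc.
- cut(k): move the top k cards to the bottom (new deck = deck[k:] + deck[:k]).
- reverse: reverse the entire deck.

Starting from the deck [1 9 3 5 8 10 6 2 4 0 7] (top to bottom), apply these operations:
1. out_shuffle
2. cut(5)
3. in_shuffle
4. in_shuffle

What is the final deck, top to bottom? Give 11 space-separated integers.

After op 1 (out_shuffle): [1 6 9 2 3 4 5 0 8 7 10]
After op 2 (cut(5)): [4 5 0 8 7 10 1 6 9 2 3]
After op 3 (in_shuffle): [10 4 1 5 6 0 9 8 2 7 3]
After op 4 (in_shuffle): [0 10 9 4 8 1 2 5 7 6 3]

Answer: 0 10 9 4 8 1 2 5 7 6 3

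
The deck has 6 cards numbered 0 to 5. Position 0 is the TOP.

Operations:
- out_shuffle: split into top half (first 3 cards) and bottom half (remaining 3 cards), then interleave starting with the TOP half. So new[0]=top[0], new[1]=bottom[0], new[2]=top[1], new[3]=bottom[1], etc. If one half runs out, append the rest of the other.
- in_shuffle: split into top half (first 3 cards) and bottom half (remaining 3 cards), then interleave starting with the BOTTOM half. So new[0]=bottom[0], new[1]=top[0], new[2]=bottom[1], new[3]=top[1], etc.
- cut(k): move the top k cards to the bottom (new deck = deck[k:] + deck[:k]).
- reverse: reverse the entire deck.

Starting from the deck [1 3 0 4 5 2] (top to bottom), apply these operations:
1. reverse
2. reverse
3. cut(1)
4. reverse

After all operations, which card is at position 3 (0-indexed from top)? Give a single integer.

After op 1 (reverse): [2 5 4 0 3 1]
After op 2 (reverse): [1 3 0 4 5 2]
After op 3 (cut(1)): [3 0 4 5 2 1]
After op 4 (reverse): [1 2 5 4 0 3]
Position 3: card 4.

Answer: 4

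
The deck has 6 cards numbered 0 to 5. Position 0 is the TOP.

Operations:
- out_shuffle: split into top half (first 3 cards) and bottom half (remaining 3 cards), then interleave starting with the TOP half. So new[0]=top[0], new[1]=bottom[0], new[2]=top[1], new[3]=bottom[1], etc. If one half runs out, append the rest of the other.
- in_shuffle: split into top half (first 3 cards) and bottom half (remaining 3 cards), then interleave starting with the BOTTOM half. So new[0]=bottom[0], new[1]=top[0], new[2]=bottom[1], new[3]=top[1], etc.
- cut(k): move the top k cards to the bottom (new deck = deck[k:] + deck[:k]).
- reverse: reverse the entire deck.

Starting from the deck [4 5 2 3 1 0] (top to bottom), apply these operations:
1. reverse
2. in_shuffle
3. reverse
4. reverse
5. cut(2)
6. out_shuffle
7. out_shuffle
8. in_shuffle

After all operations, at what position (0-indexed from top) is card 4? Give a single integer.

After op 1 (reverse): [0 1 3 2 5 4]
After op 2 (in_shuffle): [2 0 5 1 4 3]
After op 3 (reverse): [3 4 1 5 0 2]
After op 4 (reverse): [2 0 5 1 4 3]
After op 5 (cut(2)): [5 1 4 3 2 0]
After op 6 (out_shuffle): [5 3 1 2 4 0]
After op 7 (out_shuffle): [5 2 3 4 1 0]
After op 8 (in_shuffle): [4 5 1 2 0 3]
Card 4 is at position 0.

Answer: 0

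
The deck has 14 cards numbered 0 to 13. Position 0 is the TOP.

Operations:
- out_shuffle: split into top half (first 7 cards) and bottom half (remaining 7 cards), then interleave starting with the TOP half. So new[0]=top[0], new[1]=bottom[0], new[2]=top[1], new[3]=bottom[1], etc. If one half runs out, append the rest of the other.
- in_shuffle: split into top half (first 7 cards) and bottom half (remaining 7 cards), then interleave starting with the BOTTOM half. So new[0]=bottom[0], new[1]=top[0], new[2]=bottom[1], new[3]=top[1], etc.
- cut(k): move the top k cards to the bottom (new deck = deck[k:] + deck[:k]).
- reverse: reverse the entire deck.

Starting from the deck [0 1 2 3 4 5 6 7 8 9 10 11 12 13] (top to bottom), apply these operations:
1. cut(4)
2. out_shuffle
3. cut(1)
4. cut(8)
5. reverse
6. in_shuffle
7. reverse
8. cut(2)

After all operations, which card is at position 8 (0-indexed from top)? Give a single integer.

After op 1 (cut(4)): [4 5 6 7 8 9 10 11 12 13 0 1 2 3]
After op 2 (out_shuffle): [4 11 5 12 6 13 7 0 8 1 9 2 10 3]
After op 3 (cut(1)): [11 5 12 6 13 7 0 8 1 9 2 10 3 4]
After op 4 (cut(8)): [1 9 2 10 3 4 11 5 12 6 13 7 0 8]
After op 5 (reverse): [8 0 7 13 6 12 5 11 4 3 10 2 9 1]
After op 6 (in_shuffle): [11 8 4 0 3 7 10 13 2 6 9 12 1 5]
After op 7 (reverse): [5 1 12 9 6 2 13 10 7 3 0 4 8 11]
After op 8 (cut(2)): [12 9 6 2 13 10 7 3 0 4 8 11 5 1]
Position 8: card 0.

Answer: 0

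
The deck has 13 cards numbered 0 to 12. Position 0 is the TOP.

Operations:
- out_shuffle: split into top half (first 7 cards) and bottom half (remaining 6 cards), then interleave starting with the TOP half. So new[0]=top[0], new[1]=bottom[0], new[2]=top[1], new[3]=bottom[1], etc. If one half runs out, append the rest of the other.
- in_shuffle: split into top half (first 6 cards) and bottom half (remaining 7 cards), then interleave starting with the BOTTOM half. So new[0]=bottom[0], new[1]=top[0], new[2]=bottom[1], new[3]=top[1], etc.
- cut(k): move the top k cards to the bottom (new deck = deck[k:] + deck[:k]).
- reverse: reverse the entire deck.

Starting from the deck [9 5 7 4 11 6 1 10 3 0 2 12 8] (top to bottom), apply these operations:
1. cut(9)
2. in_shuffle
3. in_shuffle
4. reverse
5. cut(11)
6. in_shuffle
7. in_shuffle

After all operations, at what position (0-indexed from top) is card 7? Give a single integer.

Answer: 3

Derivation:
After op 1 (cut(9)): [0 2 12 8 9 5 7 4 11 6 1 10 3]
After op 2 (in_shuffle): [7 0 4 2 11 12 6 8 1 9 10 5 3]
After op 3 (in_shuffle): [6 7 8 0 1 4 9 2 10 11 5 12 3]
After op 4 (reverse): [3 12 5 11 10 2 9 4 1 0 8 7 6]
After op 5 (cut(11)): [7 6 3 12 5 11 10 2 9 4 1 0 8]
After op 6 (in_shuffle): [10 7 2 6 9 3 4 12 1 5 0 11 8]
After op 7 (in_shuffle): [4 10 12 7 1 2 5 6 0 9 11 3 8]
Card 7 is at position 3.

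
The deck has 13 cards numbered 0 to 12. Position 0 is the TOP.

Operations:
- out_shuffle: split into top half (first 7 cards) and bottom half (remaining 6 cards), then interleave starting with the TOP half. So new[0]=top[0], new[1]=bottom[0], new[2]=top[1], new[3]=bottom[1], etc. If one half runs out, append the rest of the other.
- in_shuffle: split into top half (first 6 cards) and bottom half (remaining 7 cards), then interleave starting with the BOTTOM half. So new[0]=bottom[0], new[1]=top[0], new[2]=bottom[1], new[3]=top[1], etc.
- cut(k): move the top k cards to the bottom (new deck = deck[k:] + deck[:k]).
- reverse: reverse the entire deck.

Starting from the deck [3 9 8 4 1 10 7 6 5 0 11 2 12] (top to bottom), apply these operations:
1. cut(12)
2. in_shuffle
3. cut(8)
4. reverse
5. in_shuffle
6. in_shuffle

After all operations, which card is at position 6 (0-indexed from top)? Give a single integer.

After op 1 (cut(12)): [12 3 9 8 4 1 10 7 6 5 0 11 2]
After op 2 (in_shuffle): [10 12 7 3 6 9 5 8 0 4 11 1 2]
After op 3 (cut(8)): [0 4 11 1 2 10 12 7 3 6 9 5 8]
After op 4 (reverse): [8 5 9 6 3 7 12 10 2 1 11 4 0]
After op 5 (in_shuffle): [12 8 10 5 2 9 1 6 11 3 4 7 0]
After op 6 (in_shuffle): [1 12 6 8 11 10 3 5 4 2 7 9 0]
Position 6: card 3.

Answer: 3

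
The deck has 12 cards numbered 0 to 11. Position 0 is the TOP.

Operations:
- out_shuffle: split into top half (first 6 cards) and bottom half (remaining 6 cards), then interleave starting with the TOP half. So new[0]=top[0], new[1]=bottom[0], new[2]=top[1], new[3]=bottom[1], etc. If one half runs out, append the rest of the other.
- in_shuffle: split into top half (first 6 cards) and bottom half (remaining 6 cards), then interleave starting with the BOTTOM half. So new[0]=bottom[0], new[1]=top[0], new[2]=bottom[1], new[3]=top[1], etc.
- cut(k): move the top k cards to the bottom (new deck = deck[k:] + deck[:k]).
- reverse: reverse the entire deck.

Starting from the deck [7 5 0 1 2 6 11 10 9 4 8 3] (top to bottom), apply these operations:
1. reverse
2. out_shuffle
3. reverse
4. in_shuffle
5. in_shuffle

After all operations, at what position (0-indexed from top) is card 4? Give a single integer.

Answer: 5

Derivation:
After op 1 (reverse): [3 8 4 9 10 11 6 2 1 0 5 7]
After op 2 (out_shuffle): [3 6 8 2 4 1 9 0 10 5 11 7]
After op 3 (reverse): [7 11 5 10 0 9 1 4 2 8 6 3]
After op 4 (in_shuffle): [1 7 4 11 2 5 8 10 6 0 3 9]
After op 5 (in_shuffle): [8 1 10 7 6 4 0 11 3 2 9 5]
Card 4 is at position 5.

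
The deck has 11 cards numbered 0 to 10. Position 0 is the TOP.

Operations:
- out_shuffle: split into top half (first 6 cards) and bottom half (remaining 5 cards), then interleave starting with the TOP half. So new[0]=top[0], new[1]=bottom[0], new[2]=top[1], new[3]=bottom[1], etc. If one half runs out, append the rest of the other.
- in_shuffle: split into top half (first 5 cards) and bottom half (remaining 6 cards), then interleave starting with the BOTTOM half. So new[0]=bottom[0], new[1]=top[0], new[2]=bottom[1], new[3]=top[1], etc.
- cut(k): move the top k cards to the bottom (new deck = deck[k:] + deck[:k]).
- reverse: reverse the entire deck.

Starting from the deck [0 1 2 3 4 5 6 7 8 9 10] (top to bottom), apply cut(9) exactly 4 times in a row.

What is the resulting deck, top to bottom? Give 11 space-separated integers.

Answer: 3 4 5 6 7 8 9 10 0 1 2

Derivation:
After op 1 (cut(9)): [9 10 0 1 2 3 4 5 6 7 8]
After op 2 (cut(9)): [7 8 9 10 0 1 2 3 4 5 6]
After op 3 (cut(9)): [5 6 7 8 9 10 0 1 2 3 4]
After op 4 (cut(9)): [3 4 5 6 7 8 9 10 0 1 2]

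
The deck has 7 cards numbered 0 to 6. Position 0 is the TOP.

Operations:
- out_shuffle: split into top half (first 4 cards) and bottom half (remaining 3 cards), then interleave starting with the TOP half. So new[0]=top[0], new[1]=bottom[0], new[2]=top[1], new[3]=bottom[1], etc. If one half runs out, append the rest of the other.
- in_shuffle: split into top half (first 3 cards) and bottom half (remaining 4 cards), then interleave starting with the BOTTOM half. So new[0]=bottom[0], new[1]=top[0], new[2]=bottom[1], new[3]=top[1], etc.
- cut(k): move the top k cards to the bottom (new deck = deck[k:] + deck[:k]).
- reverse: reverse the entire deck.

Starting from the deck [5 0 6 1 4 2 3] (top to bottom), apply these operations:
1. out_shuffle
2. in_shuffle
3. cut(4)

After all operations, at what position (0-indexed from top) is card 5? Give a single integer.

After op 1 (out_shuffle): [5 4 0 2 6 3 1]
After op 2 (in_shuffle): [2 5 6 4 3 0 1]
After op 3 (cut(4)): [3 0 1 2 5 6 4]
Card 5 is at position 4.

Answer: 4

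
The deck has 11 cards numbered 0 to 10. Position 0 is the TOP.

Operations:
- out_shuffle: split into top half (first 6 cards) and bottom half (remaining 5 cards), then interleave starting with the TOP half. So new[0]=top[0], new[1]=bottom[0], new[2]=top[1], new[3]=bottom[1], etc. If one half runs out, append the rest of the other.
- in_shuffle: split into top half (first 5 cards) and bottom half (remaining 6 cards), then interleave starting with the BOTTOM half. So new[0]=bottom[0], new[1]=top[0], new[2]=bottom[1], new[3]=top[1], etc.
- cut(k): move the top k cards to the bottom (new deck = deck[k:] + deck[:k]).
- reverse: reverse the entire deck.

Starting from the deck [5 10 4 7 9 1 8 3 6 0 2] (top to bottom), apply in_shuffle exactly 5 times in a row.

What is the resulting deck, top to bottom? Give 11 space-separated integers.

After op 1 (in_shuffle): [1 5 8 10 3 4 6 7 0 9 2]
After op 2 (in_shuffle): [4 1 6 5 7 8 0 10 9 3 2]
After op 3 (in_shuffle): [8 4 0 1 10 6 9 5 3 7 2]
After op 4 (in_shuffle): [6 8 9 4 5 0 3 1 7 10 2]
After op 5 (in_shuffle): [0 6 3 8 1 9 7 4 10 5 2]

Answer: 0 6 3 8 1 9 7 4 10 5 2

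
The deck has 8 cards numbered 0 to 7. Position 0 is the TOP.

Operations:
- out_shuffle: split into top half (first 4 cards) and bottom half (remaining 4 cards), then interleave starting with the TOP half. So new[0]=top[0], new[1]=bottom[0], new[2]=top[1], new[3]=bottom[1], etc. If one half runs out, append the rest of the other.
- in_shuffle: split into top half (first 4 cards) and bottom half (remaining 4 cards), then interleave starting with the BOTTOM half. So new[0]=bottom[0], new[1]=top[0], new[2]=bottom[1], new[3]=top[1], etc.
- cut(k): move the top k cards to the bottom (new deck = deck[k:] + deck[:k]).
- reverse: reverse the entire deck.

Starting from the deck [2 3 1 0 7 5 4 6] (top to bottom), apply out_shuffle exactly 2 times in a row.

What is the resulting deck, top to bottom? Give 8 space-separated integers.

Answer: 2 1 7 4 3 0 5 6

Derivation:
After op 1 (out_shuffle): [2 7 3 5 1 4 0 6]
After op 2 (out_shuffle): [2 1 7 4 3 0 5 6]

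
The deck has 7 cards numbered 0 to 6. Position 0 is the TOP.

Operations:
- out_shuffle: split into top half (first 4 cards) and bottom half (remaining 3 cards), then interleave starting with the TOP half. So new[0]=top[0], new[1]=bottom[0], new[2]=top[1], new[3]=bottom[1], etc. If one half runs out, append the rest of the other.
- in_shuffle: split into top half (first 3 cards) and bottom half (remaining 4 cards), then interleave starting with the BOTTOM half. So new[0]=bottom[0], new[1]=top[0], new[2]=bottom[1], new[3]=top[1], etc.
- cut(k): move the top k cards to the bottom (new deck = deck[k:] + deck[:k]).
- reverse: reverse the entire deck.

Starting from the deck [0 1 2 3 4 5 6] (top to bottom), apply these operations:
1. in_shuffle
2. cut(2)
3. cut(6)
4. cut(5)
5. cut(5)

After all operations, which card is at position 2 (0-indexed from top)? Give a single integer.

Answer: 6

Derivation:
After op 1 (in_shuffle): [3 0 4 1 5 2 6]
After op 2 (cut(2)): [4 1 5 2 6 3 0]
After op 3 (cut(6)): [0 4 1 5 2 6 3]
After op 4 (cut(5)): [6 3 0 4 1 5 2]
After op 5 (cut(5)): [5 2 6 3 0 4 1]
Position 2: card 6.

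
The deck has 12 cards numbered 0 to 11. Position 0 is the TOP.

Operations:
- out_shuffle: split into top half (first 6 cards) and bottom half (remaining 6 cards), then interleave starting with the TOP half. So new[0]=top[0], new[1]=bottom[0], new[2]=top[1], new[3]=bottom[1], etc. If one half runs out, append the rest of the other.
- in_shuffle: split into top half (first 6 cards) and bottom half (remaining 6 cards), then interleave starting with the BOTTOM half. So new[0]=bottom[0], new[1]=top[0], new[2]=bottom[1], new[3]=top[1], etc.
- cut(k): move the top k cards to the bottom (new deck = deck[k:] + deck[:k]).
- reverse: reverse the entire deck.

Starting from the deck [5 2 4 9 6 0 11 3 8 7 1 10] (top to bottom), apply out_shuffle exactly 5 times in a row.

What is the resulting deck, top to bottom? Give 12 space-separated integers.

Answer: 5 1 7 8 3 11 0 6 9 4 2 10

Derivation:
After op 1 (out_shuffle): [5 11 2 3 4 8 9 7 6 1 0 10]
After op 2 (out_shuffle): [5 9 11 7 2 6 3 1 4 0 8 10]
After op 3 (out_shuffle): [5 3 9 1 11 4 7 0 2 8 6 10]
After op 4 (out_shuffle): [5 7 3 0 9 2 1 8 11 6 4 10]
After op 5 (out_shuffle): [5 1 7 8 3 11 0 6 9 4 2 10]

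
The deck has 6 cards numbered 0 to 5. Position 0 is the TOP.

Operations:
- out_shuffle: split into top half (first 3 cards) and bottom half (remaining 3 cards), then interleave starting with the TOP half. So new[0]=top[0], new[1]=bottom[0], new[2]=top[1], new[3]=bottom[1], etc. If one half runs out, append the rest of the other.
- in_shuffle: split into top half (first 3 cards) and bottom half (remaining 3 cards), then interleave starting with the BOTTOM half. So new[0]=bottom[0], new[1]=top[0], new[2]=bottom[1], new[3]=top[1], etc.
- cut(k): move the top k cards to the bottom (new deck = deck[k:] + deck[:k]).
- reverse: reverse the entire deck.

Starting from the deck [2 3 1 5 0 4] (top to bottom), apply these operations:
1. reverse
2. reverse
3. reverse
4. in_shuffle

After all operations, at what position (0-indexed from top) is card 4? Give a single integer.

Answer: 1

Derivation:
After op 1 (reverse): [4 0 5 1 3 2]
After op 2 (reverse): [2 3 1 5 0 4]
After op 3 (reverse): [4 0 5 1 3 2]
After op 4 (in_shuffle): [1 4 3 0 2 5]
Card 4 is at position 1.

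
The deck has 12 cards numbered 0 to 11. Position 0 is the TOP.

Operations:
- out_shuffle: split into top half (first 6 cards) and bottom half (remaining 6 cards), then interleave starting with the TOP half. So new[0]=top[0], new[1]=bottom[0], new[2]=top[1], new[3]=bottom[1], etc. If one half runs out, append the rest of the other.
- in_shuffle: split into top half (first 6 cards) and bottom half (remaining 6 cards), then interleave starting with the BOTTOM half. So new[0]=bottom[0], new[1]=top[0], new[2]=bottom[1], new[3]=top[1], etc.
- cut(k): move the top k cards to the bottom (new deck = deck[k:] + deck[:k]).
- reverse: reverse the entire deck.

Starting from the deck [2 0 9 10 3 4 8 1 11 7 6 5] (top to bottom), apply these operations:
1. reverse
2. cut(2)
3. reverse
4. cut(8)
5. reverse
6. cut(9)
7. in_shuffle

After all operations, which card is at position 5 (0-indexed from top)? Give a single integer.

After op 1 (reverse): [5 6 7 11 1 8 4 3 10 9 0 2]
After op 2 (cut(2)): [7 11 1 8 4 3 10 9 0 2 5 6]
After op 3 (reverse): [6 5 2 0 9 10 3 4 8 1 11 7]
After op 4 (cut(8)): [8 1 11 7 6 5 2 0 9 10 3 4]
After op 5 (reverse): [4 3 10 9 0 2 5 6 7 11 1 8]
After op 6 (cut(9)): [11 1 8 4 3 10 9 0 2 5 6 7]
After op 7 (in_shuffle): [9 11 0 1 2 8 5 4 6 3 7 10]
Position 5: card 8.

Answer: 8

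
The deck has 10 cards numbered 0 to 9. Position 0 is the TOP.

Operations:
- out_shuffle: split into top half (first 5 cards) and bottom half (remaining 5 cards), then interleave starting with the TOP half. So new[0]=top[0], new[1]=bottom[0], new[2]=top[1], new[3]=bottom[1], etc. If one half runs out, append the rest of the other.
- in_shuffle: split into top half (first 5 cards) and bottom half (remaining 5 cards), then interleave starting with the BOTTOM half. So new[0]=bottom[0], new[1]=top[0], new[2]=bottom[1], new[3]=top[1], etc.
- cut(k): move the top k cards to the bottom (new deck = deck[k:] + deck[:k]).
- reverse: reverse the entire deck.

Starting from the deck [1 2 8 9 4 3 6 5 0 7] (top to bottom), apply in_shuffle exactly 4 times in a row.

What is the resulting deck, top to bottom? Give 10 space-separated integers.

Answer: 0 6 4 8 1 7 5 3 9 2

Derivation:
After op 1 (in_shuffle): [3 1 6 2 5 8 0 9 7 4]
After op 2 (in_shuffle): [8 3 0 1 9 6 7 2 4 5]
After op 3 (in_shuffle): [6 8 7 3 2 0 4 1 5 9]
After op 4 (in_shuffle): [0 6 4 8 1 7 5 3 9 2]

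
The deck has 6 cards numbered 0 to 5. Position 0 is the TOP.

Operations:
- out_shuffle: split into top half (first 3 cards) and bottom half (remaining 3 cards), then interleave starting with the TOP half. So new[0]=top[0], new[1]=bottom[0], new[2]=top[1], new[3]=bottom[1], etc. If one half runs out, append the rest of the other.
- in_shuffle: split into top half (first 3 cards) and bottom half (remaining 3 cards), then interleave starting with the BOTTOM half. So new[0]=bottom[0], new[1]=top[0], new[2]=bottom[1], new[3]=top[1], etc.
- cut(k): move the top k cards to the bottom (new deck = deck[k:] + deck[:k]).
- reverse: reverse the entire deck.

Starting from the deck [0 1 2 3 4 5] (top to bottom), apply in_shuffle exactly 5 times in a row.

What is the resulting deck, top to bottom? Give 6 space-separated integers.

After op 1 (in_shuffle): [3 0 4 1 5 2]
After op 2 (in_shuffle): [1 3 5 0 2 4]
After op 3 (in_shuffle): [0 1 2 3 4 5]
After op 4 (in_shuffle): [3 0 4 1 5 2]
After op 5 (in_shuffle): [1 3 5 0 2 4]

Answer: 1 3 5 0 2 4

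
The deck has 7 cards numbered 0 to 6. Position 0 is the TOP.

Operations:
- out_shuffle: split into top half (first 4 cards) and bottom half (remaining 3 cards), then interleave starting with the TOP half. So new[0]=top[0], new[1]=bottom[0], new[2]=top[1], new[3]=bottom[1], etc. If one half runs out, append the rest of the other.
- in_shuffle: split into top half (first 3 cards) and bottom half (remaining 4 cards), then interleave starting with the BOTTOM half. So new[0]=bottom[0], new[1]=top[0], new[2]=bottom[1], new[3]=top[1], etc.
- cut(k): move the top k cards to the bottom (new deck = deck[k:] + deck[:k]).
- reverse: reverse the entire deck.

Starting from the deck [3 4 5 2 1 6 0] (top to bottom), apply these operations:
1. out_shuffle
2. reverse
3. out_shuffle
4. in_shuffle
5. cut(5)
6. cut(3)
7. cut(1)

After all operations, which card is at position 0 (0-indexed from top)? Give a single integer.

Answer: 5

Derivation:
After op 1 (out_shuffle): [3 1 4 6 5 0 2]
After op 2 (reverse): [2 0 5 6 4 1 3]
After op 3 (out_shuffle): [2 4 0 1 5 3 6]
After op 4 (in_shuffle): [1 2 5 4 3 0 6]
After op 5 (cut(5)): [0 6 1 2 5 4 3]
After op 6 (cut(3)): [2 5 4 3 0 6 1]
After op 7 (cut(1)): [5 4 3 0 6 1 2]
Position 0: card 5.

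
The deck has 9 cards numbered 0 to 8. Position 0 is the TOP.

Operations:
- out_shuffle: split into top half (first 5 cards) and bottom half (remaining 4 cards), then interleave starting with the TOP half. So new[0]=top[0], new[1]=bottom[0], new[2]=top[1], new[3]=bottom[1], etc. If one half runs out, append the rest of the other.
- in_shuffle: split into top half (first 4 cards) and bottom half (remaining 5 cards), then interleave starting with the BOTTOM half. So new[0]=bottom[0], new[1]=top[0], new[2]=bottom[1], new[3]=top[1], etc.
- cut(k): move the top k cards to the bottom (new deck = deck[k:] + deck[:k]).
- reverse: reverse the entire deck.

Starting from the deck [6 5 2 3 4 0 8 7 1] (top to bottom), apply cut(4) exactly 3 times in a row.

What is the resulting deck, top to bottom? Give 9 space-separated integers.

Answer: 3 4 0 8 7 1 6 5 2

Derivation:
After op 1 (cut(4)): [4 0 8 7 1 6 5 2 3]
After op 2 (cut(4)): [1 6 5 2 3 4 0 8 7]
After op 3 (cut(4)): [3 4 0 8 7 1 6 5 2]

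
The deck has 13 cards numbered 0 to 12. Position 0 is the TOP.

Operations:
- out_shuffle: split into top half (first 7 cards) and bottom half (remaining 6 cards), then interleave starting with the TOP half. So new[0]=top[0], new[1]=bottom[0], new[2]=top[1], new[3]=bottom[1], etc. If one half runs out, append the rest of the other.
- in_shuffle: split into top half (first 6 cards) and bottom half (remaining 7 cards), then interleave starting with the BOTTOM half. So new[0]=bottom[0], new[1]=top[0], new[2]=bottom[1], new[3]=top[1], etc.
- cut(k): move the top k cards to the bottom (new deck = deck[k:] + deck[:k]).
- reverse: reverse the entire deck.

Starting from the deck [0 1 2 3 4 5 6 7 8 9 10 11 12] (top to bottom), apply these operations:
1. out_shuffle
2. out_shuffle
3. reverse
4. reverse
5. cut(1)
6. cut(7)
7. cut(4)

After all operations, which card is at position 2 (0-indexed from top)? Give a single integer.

Answer: 10

Derivation:
After op 1 (out_shuffle): [0 7 1 8 2 9 3 10 4 11 5 12 6]
After op 2 (out_shuffle): [0 10 7 4 1 11 8 5 2 12 9 6 3]
After op 3 (reverse): [3 6 9 12 2 5 8 11 1 4 7 10 0]
After op 4 (reverse): [0 10 7 4 1 11 8 5 2 12 9 6 3]
After op 5 (cut(1)): [10 7 4 1 11 8 5 2 12 9 6 3 0]
After op 6 (cut(7)): [2 12 9 6 3 0 10 7 4 1 11 8 5]
After op 7 (cut(4)): [3 0 10 7 4 1 11 8 5 2 12 9 6]
Position 2: card 10.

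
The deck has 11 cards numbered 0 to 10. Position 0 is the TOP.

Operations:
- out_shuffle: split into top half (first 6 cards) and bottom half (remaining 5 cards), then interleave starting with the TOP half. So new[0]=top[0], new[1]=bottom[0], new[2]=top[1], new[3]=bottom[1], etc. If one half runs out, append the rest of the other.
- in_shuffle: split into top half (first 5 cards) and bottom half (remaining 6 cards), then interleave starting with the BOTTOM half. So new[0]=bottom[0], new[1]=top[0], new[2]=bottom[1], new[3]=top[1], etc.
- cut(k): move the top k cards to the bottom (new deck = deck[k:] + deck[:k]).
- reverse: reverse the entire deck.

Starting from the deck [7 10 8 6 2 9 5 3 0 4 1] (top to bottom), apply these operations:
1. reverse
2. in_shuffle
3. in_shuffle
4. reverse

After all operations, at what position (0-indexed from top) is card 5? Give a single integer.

Answer: 2

Derivation:
After op 1 (reverse): [1 4 0 3 5 9 2 6 8 10 7]
After op 2 (in_shuffle): [9 1 2 4 6 0 8 3 10 5 7]
After op 3 (in_shuffle): [0 9 8 1 3 2 10 4 5 6 7]
After op 4 (reverse): [7 6 5 4 10 2 3 1 8 9 0]
Card 5 is at position 2.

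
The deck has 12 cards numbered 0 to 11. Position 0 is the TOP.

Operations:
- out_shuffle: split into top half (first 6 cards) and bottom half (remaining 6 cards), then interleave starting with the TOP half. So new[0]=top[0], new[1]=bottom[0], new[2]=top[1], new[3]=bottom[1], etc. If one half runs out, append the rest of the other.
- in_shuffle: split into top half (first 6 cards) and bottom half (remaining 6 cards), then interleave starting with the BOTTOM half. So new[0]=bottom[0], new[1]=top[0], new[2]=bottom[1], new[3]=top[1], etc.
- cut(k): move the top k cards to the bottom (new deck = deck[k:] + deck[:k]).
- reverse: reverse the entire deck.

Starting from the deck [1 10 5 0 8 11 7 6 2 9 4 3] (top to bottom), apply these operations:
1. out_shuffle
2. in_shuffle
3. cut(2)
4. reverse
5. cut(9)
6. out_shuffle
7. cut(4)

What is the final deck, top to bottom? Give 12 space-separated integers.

After op 1 (out_shuffle): [1 7 10 6 5 2 0 9 8 4 11 3]
After op 2 (in_shuffle): [0 1 9 7 8 10 4 6 11 5 3 2]
After op 3 (cut(2)): [9 7 8 10 4 6 11 5 3 2 0 1]
After op 4 (reverse): [1 0 2 3 5 11 6 4 10 8 7 9]
After op 5 (cut(9)): [8 7 9 1 0 2 3 5 11 6 4 10]
After op 6 (out_shuffle): [8 3 7 5 9 11 1 6 0 4 2 10]
After op 7 (cut(4)): [9 11 1 6 0 4 2 10 8 3 7 5]

Answer: 9 11 1 6 0 4 2 10 8 3 7 5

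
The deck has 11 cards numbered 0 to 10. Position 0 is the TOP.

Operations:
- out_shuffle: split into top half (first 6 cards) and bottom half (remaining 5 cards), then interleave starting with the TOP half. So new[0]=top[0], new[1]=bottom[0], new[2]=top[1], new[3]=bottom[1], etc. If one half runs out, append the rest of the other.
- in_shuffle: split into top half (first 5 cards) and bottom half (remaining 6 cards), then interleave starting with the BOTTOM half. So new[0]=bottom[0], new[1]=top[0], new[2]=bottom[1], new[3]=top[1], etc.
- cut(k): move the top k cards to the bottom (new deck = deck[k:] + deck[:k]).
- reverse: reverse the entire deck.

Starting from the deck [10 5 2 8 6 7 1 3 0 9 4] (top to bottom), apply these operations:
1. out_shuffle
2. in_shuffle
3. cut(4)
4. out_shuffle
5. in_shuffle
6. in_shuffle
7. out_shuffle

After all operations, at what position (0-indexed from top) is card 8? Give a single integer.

After op 1 (out_shuffle): [10 1 5 3 2 0 8 9 6 4 7]
After op 2 (in_shuffle): [0 10 8 1 9 5 6 3 4 2 7]
After op 3 (cut(4)): [9 5 6 3 4 2 7 0 10 8 1]
After op 4 (out_shuffle): [9 7 5 0 6 10 3 8 4 1 2]
After op 5 (in_shuffle): [10 9 3 7 8 5 4 0 1 6 2]
After op 6 (in_shuffle): [5 10 4 9 0 3 1 7 6 8 2]
After op 7 (out_shuffle): [5 1 10 7 4 6 9 8 0 2 3]
Card 8 is at position 7.

Answer: 7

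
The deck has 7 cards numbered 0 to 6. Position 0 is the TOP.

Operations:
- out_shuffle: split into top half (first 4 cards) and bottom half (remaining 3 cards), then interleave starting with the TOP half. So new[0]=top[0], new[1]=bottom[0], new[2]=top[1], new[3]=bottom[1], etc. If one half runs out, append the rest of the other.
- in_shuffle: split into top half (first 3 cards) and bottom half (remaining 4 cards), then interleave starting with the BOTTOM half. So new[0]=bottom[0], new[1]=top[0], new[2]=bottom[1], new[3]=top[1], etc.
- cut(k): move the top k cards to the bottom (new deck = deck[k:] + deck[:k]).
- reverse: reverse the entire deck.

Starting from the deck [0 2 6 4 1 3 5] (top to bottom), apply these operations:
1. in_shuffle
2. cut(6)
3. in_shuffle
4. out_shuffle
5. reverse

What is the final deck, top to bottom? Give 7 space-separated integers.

Answer: 4 6 2 0 5 3 1

Derivation:
After op 1 (in_shuffle): [4 0 1 2 3 6 5]
After op 2 (cut(6)): [5 4 0 1 2 3 6]
After op 3 (in_shuffle): [1 5 2 4 3 0 6]
After op 4 (out_shuffle): [1 3 5 0 2 6 4]
After op 5 (reverse): [4 6 2 0 5 3 1]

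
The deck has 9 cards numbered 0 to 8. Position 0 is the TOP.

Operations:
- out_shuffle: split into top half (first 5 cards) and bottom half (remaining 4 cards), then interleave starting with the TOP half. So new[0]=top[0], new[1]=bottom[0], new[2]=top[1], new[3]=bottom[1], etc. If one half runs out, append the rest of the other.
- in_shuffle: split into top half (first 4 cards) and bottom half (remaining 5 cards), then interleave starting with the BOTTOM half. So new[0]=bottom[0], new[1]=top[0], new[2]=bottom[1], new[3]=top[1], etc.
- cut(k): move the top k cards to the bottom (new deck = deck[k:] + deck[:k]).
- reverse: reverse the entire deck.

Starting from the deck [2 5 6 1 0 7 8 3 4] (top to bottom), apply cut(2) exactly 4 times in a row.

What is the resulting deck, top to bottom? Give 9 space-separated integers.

Answer: 4 2 5 6 1 0 7 8 3

Derivation:
After op 1 (cut(2)): [6 1 0 7 8 3 4 2 5]
After op 2 (cut(2)): [0 7 8 3 4 2 5 6 1]
After op 3 (cut(2)): [8 3 4 2 5 6 1 0 7]
After op 4 (cut(2)): [4 2 5 6 1 0 7 8 3]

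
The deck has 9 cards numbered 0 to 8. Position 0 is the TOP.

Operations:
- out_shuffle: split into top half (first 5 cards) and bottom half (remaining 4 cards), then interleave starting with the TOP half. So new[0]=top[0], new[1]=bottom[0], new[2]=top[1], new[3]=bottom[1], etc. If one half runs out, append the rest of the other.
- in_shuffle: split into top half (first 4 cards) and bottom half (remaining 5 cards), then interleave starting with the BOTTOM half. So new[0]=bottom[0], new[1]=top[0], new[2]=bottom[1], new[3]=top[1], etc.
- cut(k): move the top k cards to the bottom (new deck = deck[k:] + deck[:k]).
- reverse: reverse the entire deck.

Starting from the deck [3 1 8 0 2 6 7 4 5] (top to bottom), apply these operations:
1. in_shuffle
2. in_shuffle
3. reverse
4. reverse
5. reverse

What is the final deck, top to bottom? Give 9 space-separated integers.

After op 1 (in_shuffle): [2 3 6 1 7 8 4 0 5]
After op 2 (in_shuffle): [7 2 8 3 4 6 0 1 5]
After op 3 (reverse): [5 1 0 6 4 3 8 2 7]
After op 4 (reverse): [7 2 8 3 4 6 0 1 5]
After op 5 (reverse): [5 1 0 6 4 3 8 2 7]

Answer: 5 1 0 6 4 3 8 2 7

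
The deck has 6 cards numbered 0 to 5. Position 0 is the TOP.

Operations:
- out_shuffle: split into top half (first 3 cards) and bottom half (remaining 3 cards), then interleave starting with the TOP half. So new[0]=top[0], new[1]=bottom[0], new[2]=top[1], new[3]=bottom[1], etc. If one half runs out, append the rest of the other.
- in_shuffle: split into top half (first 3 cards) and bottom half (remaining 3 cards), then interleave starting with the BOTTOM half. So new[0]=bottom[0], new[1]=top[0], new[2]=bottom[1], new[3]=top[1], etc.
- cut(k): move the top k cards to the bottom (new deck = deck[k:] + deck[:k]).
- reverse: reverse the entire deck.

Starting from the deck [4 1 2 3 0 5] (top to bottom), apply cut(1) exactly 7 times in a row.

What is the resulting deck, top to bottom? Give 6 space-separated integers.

After op 1 (cut(1)): [1 2 3 0 5 4]
After op 2 (cut(1)): [2 3 0 5 4 1]
After op 3 (cut(1)): [3 0 5 4 1 2]
After op 4 (cut(1)): [0 5 4 1 2 3]
After op 5 (cut(1)): [5 4 1 2 3 0]
After op 6 (cut(1)): [4 1 2 3 0 5]
After op 7 (cut(1)): [1 2 3 0 5 4]

Answer: 1 2 3 0 5 4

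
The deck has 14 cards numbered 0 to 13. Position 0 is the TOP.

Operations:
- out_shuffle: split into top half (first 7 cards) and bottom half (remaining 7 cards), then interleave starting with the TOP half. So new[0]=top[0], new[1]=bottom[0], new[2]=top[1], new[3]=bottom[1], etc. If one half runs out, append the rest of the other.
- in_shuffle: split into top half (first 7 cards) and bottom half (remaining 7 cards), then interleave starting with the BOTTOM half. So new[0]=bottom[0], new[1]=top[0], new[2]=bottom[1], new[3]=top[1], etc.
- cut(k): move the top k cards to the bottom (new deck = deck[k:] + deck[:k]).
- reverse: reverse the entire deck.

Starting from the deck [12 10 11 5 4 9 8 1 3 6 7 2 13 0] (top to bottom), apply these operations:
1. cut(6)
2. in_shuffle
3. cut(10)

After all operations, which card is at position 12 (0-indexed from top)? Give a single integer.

Answer: 5

Derivation:
After op 1 (cut(6)): [8 1 3 6 7 2 13 0 12 10 11 5 4 9]
After op 2 (in_shuffle): [0 8 12 1 10 3 11 6 5 7 4 2 9 13]
After op 3 (cut(10)): [4 2 9 13 0 8 12 1 10 3 11 6 5 7]
Position 12: card 5.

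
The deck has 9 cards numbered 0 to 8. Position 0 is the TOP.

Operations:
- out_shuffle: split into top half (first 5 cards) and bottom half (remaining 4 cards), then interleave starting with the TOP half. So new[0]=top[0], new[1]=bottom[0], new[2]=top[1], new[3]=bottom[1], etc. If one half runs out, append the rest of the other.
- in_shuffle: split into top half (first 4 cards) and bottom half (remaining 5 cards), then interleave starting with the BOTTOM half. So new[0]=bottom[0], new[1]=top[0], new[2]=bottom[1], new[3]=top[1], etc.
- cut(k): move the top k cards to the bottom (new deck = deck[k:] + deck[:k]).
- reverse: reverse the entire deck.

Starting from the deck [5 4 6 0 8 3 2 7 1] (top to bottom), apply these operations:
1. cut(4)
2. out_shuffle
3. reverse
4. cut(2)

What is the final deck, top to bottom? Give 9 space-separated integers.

After op 1 (cut(4)): [8 3 2 7 1 5 4 6 0]
After op 2 (out_shuffle): [8 5 3 4 2 6 7 0 1]
After op 3 (reverse): [1 0 7 6 2 4 3 5 8]
After op 4 (cut(2)): [7 6 2 4 3 5 8 1 0]

Answer: 7 6 2 4 3 5 8 1 0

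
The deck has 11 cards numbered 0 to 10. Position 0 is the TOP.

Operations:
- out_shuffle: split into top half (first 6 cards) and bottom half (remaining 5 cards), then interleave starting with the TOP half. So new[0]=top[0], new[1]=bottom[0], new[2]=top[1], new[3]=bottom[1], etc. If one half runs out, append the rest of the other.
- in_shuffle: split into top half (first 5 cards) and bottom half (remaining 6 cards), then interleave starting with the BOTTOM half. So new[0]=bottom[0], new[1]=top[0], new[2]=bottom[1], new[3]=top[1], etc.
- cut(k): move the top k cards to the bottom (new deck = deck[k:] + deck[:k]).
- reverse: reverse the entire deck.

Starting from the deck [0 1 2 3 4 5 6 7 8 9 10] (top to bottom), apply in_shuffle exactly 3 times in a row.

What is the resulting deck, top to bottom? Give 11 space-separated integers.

After op 1 (in_shuffle): [5 0 6 1 7 2 8 3 9 4 10]
After op 2 (in_shuffle): [2 5 8 0 3 6 9 1 4 7 10]
After op 3 (in_shuffle): [6 2 9 5 1 8 4 0 7 3 10]

Answer: 6 2 9 5 1 8 4 0 7 3 10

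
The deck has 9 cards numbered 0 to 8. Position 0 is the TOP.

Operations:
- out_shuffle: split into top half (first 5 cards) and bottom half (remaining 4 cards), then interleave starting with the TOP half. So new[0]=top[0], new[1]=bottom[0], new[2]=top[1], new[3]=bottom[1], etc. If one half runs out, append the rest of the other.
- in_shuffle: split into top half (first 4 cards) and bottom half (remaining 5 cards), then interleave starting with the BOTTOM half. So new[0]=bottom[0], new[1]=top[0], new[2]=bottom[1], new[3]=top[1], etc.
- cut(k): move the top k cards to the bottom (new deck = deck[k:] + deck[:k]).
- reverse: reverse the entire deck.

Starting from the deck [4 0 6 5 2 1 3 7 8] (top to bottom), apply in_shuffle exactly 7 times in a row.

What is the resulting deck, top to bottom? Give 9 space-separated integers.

After op 1 (in_shuffle): [2 4 1 0 3 6 7 5 8]
After op 2 (in_shuffle): [3 2 6 4 7 1 5 0 8]
After op 3 (in_shuffle): [7 3 1 2 5 6 0 4 8]
After op 4 (in_shuffle): [5 7 6 3 0 1 4 2 8]
After op 5 (in_shuffle): [0 5 1 7 4 6 2 3 8]
After op 6 (in_shuffle): [4 0 6 5 2 1 3 7 8]
After op 7 (in_shuffle): [2 4 1 0 3 6 7 5 8]

Answer: 2 4 1 0 3 6 7 5 8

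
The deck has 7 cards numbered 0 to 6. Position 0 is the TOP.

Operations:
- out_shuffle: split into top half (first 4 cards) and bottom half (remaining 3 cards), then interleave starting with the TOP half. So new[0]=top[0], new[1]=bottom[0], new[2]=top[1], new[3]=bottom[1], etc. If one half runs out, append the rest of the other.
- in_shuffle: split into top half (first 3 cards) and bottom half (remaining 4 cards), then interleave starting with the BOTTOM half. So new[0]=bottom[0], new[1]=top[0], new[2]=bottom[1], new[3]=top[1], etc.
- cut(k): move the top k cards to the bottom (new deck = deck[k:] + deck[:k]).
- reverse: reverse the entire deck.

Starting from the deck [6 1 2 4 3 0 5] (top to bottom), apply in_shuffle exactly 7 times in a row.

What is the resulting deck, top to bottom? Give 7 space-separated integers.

After op 1 (in_shuffle): [4 6 3 1 0 2 5]
After op 2 (in_shuffle): [1 4 0 6 2 3 5]
After op 3 (in_shuffle): [6 1 2 4 3 0 5]
After op 4 (in_shuffle): [4 6 3 1 0 2 5]
After op 5 (in_shuffle): [1 4 0 6 2 3 5]
After op 6 (in_shuffle): [6 1 2 4 3 0 5]
After op 7 (in_shuffle): [4 6 3 1 0 2 5]

Answer: 4 6 3 1 0 2 5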